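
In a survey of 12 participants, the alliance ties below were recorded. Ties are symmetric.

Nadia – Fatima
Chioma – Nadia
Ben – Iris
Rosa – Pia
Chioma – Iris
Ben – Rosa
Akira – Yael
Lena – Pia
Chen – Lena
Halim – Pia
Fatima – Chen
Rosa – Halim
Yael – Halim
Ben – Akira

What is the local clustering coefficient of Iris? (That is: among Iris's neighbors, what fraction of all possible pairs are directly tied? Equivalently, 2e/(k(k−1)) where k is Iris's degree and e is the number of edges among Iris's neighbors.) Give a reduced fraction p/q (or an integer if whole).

0

Iris's neighbors: Ben and Chioma (k = 2).
Possible neighbor pairs: C(2,2) = 1. Edges among them: none → e = 0.
Clustering(Iris) = 0/1.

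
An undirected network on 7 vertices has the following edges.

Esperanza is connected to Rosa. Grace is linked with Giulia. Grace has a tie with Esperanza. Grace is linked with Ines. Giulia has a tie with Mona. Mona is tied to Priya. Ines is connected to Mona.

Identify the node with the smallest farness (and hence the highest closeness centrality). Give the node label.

Farness (sum of distances to all others) for each node — Esperanza:13, Giulia:11, Grace:10, Ines:11, Mona:12, Priya:17, Rosa:18.
The smallest farness is 10, for Grace, so Grace has the highest closeness.

Grace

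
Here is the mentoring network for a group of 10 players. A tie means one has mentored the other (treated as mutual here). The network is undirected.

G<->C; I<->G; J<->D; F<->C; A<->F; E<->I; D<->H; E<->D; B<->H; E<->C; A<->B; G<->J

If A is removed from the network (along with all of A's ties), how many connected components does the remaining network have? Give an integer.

1

A's neighbors (B and F) remain reachable from one another through other ties, so the rest of the network stays in one piece.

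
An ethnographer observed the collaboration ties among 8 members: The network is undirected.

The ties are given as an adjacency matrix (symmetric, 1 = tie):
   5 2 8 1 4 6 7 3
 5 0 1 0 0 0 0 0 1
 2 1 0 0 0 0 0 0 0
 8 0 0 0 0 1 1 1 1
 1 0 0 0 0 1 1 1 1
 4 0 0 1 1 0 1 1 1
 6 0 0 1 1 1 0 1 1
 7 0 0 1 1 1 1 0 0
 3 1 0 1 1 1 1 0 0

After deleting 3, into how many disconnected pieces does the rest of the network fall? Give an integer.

Without 3, the remaining ties split the others into: {2, 5}; {1, 4, 6, 7, 8}.
That's 2 separate components.

2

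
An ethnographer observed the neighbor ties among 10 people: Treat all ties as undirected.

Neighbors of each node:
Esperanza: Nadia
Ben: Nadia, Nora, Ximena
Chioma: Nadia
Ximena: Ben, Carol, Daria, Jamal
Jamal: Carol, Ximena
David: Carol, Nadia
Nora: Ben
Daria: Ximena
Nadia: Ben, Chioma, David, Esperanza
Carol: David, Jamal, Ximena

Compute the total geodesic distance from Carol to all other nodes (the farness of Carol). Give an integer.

Distances from Carol: Ben:2, Chioma:3, Daria:2, David:1, Esperanza:3, Jamal:1, Nadia:2, Nora:3, Ximena:1.
Sum = 2 + 3 + 2 + 1 + 3 + 1 + 2 + 3 + 1 = 18.

18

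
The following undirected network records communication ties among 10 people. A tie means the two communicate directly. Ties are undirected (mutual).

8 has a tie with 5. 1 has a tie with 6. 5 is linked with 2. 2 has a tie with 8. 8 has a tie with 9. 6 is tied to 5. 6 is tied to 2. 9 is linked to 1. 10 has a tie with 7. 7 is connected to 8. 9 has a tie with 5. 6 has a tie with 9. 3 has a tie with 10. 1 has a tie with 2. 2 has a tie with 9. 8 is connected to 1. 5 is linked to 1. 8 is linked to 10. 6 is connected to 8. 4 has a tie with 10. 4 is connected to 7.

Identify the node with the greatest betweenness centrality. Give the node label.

Unnormalized betweenness of each node: 1:0, 2:0, 3:0, 4:0, 5:0, 6:0, 7:3, 8:20, 9:0, 10:11.
8 has the largest value, 20, making it the main broker — the node through which the most shortest paths run.

8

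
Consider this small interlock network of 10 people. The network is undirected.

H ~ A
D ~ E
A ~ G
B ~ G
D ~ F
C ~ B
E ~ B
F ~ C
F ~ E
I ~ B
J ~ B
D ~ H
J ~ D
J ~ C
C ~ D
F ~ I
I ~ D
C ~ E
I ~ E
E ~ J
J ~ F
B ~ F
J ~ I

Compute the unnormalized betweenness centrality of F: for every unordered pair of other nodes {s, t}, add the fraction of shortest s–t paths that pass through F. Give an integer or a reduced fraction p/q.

11/15

Pairs whose geodesics pass through F — I–C: 1/5; D–B: 1/5; D–G: 1/6; B–H: 1/6.
All other pairs contribute 0.
Summing the contributions gives betweenness(F) = 11/15.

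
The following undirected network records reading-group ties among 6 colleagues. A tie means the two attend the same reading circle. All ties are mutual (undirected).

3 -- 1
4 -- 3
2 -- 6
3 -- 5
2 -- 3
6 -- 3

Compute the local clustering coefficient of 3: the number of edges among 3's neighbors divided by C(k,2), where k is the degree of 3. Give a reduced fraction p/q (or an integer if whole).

1/10

3's neighbors: 1, 2, 4, 5, and 6 (k = 5).
Possible neighbor pairs: C(5,2) = 10. Edges among them: 2–6 → e = 1.
Clustering(3) = 1/10.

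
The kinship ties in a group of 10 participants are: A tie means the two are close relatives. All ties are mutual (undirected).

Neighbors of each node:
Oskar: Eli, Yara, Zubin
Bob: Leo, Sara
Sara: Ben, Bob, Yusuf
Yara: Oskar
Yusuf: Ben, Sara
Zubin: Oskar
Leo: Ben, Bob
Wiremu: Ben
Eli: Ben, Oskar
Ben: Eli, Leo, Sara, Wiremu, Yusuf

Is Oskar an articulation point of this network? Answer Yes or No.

Yes

Removing Oskar leaves {Ben, Bob, Eli, Leo, Sara, Wiremu, and Yusuf} with no path to {Zubin}, so the network splits into 3 components. Oskar is a cut vertex.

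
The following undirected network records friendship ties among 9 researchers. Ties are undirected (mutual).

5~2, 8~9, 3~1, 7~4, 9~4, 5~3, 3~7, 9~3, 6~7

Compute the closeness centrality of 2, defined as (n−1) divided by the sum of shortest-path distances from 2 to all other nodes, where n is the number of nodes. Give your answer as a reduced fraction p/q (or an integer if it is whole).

Distances from 2: 1:3, 3:2, 4:4, 5:1, 6:4, 7:3, 8:4, 9:3. Sum = 24.
n = 9, so closeness = 8/24 = 1/3.

1/3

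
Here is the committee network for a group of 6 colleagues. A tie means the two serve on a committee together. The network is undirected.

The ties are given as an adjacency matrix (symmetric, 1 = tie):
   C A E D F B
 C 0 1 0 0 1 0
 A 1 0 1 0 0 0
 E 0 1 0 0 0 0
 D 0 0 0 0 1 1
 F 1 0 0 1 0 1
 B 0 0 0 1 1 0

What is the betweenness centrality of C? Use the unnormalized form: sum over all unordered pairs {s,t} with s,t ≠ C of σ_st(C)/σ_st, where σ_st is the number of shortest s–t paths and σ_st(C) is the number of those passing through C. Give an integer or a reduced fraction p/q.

Pairs whose geodesics pass through C — A–D: 1; A–F: 1; A–B: 1; E–D: 1; E–F: 1; E–B: 1.
All other pairs contribute 0.
Summing the contributions gives betweenness(C) = 6.

6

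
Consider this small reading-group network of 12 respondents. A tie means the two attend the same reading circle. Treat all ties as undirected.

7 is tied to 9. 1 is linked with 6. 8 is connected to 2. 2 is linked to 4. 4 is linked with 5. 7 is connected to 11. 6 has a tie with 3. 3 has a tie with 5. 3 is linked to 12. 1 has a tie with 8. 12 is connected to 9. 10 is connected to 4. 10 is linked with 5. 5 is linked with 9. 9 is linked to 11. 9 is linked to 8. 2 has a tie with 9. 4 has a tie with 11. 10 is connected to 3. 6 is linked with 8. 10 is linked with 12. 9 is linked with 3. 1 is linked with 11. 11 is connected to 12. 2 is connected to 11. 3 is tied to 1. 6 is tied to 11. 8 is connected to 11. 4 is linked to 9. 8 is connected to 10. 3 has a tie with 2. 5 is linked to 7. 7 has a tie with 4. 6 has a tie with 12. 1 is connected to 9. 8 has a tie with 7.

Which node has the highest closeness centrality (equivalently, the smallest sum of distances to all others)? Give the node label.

Farness (sum of distances to all others) for each node — 1:17, 2:17, 3:15, 4:16, 5:17, 6:17, 7:17, 8:15, 9:13, 10:17, 11:14, 12:17.
The smallest farness is 13, for 9, so 9 has the highest closeness.

9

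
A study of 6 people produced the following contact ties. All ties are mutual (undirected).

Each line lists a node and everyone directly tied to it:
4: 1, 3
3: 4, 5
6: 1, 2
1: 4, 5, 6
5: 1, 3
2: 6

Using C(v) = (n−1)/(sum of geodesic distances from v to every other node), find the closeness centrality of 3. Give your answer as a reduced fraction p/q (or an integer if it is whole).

5/11

Distances from 3: 1:2, 2:4, 4:1, 5:1, 6:3. Sum = 11.
n = 6, so closeness = 5/11.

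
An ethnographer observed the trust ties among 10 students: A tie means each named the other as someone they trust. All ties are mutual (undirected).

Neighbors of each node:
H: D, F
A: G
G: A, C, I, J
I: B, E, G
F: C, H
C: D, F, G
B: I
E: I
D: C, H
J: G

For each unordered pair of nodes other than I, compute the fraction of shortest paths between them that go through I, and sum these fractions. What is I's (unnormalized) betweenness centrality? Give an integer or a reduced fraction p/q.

Pairs whose geodesics pass through I — C–E: 1; C–B: 1; D–E: 1; D–B: 1; J–E: 1; J–B: 1; A–E: 1; A–B: 1; G–E: 1; G–B: 1; E–B: 1; E–H: 2/2; E–F: 1; B–H: 2/2 … (+1 more pairs).
All other pairs contribute 0.
Summing the contributions gives betweenness(I) = 15.

15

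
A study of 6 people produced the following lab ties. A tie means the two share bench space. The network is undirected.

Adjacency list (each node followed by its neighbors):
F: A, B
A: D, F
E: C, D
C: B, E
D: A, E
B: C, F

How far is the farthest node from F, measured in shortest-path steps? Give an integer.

Distances from F: A:1, B:1, C:2, D:2, E:3.
The largest is 3 (to E), so the eccentricity of F is 3.

3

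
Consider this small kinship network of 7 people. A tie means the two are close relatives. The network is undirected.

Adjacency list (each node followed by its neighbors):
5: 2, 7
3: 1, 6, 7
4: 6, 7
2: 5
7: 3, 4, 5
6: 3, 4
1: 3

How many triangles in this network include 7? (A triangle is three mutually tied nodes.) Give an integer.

7's neighbors are 3, 4, and 5, but none of them are tied to each other, so no triangle contains 7.

0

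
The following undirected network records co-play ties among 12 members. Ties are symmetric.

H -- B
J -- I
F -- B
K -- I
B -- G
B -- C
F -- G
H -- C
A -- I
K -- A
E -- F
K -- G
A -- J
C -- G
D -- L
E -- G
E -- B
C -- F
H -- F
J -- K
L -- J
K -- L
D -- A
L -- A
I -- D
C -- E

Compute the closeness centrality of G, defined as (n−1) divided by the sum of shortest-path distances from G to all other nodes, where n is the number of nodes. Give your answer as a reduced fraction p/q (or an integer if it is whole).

Distances from G: A:2, B:1, C:1, D:3, E:1, F:1, H:2, I:2, J:2, K:1, L:2. Sum = 18.
n = 12, so closeness = 11/18.

11/18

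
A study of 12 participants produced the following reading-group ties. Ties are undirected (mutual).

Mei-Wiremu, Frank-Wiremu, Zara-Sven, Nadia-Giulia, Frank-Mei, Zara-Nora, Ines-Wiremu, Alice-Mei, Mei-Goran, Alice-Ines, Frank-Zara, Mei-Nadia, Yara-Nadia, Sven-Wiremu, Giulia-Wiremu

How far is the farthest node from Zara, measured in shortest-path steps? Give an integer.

4

Distances from Zara: Alice:3, Frank:1, Giulia:3, Goran:3, Ines:3, Mei:2, Nadia:3, Nora:1, Sven:1, Wiremu:2, Yara:4.
The largest is 4 (to Yara), so the eccentricity of Zara is 4.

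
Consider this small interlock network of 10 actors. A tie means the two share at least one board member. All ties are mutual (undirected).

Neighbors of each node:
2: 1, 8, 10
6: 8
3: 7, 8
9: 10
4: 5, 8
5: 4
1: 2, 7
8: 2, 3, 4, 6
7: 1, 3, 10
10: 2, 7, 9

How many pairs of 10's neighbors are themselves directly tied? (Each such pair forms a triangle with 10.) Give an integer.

0

10's neighbors are 2, 7, and 9, but none of them are tied to each other, so no triangle contains 10.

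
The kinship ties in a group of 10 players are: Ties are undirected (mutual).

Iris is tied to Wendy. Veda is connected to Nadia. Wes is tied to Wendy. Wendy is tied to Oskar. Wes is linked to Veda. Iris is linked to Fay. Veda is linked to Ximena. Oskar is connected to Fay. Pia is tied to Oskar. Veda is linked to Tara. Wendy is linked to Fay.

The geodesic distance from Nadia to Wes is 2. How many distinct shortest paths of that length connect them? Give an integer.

1

The shortest distance is 2, and the only length-2 path is Nadia–Veda–Wes. So there is exactly 1 shortest path.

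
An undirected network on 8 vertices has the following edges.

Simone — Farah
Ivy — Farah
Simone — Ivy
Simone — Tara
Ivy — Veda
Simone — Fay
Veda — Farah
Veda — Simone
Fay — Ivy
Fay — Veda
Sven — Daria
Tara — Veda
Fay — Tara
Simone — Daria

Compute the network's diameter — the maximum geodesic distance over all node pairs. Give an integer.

3

Eccentricity of each node (its greatest distance to any other): Daria:2, Farah:3, Fay:3, Ivy:3, Simone:2, Sven:3, Tara:3, Veda:3.
The maximum eccentricity is 3, realized for instance by the pair Sven–Tara via Sven – Daria – Simone – Tara. So the diameter is 3.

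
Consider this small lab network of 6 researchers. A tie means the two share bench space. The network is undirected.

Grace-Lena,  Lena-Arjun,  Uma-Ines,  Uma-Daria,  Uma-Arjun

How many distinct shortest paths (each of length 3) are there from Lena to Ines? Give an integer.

1

The shortest distance is 3, and the only length-3 path is Lena–Arjun–Uma–Ines. So there is exactly 1 shortest path.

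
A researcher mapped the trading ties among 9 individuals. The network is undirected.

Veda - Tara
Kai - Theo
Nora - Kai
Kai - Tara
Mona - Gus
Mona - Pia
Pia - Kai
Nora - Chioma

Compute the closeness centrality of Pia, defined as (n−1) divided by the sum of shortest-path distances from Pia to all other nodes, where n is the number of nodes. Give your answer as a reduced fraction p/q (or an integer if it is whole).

1/2

Distances from Pia: Chioma:3, Gus:2, Kai:1, Mona:1, Nora:2, Tara:2, Theo:2, Veda:3. Sum = 16.
n = 9, so closeness = 8/16 = 1/2.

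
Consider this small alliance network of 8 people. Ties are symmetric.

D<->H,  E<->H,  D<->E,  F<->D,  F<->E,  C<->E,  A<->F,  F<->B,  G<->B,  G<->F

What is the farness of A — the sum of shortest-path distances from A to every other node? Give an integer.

15

Distances from A: B:2, C:3, D:2, E:2, F:1, G:2, H:3.
Sum = 2 + 3 + 2 + 2 + 1 + 2 + 3 = 15.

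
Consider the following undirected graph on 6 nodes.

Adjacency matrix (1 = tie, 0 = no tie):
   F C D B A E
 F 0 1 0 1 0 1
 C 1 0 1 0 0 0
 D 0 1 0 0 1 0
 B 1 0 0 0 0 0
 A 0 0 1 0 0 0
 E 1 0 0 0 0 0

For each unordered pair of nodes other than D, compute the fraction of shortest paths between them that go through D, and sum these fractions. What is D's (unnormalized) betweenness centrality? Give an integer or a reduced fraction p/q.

4

Pairs whose geodesics pass through D — F–A: 1; C–A: 1; B–A: 1; A–E: 1.
All other pairs contribute 0.
Summing the contributions gives betweenness(D) = 4.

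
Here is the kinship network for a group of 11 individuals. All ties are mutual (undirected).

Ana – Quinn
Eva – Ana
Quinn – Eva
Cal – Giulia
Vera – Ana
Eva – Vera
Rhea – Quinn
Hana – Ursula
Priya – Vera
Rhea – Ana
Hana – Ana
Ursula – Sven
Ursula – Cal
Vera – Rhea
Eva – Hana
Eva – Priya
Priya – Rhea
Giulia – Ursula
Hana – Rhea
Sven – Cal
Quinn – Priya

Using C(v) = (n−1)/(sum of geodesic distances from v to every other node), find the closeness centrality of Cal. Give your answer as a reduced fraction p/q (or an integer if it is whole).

Distances from Cal: Ana:3, Eva:3, Giulia:1, Hana:2, Priya:4, Quinn:4, Rhea:3, Sven:1, Ursula:1, Vera:4. Sum = 26.
n = 11, so closeness = 10/26 = 5/13.

5/13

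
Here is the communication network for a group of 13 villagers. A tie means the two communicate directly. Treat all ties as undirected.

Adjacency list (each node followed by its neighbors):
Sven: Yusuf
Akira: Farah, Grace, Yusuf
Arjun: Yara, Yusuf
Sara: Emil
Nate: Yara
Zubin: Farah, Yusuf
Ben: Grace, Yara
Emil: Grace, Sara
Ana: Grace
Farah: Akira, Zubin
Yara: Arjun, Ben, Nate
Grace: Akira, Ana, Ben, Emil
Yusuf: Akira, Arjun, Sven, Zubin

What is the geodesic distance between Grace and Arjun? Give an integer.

3

One shortest route is Grace – Ben – Yara – Arjun, which uses 3 edges, and at distance 2 from Grace we only reach {Farah, Sara, Yara, Yusuf}, which does not include Arjun. So d(Grace,Arjun) = 3.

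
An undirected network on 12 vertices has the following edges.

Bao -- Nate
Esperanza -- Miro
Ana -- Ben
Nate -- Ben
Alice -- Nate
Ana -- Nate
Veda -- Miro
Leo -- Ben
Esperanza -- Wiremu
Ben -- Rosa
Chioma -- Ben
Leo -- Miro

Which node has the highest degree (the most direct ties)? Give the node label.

Degrees — Alice:1, Ana:2, Bao:1, Ben:5, Chioma:1, Esperanza:2, Leo:2, Miro:3, Nate:4, Rosa:1, Veda:1, Wiremu:1.
The maximum is 5, attained only by Ben.

Ben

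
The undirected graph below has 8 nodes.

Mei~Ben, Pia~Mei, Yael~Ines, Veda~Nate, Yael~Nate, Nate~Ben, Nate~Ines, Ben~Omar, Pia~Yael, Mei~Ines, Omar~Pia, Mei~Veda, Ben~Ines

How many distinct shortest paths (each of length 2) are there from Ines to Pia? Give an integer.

2

The shortest distance is 2. The length-2 paths are: Ines–Mei–Pia; Ines–Yael–Pia.
That gives 2 distinct shortest paths.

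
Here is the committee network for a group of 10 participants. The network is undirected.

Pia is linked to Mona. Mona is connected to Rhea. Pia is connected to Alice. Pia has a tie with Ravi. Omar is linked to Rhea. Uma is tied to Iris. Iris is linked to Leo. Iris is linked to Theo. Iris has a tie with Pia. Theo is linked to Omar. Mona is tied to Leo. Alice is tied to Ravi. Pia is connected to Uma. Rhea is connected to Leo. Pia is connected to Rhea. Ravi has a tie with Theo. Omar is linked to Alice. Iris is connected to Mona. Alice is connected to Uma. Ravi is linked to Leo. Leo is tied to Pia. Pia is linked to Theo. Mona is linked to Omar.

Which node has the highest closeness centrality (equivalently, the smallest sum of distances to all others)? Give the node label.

Pia

Farness (sum of distances to all others) for each node — Alice:14, Iris:13, Leo:13, Mona:13, Omar:14, Pia:10, Ravi:14, Rhea:14, Theo:14, Uma:15.
The smallest farness is 10, for Pia, so Pia has the highest closeness.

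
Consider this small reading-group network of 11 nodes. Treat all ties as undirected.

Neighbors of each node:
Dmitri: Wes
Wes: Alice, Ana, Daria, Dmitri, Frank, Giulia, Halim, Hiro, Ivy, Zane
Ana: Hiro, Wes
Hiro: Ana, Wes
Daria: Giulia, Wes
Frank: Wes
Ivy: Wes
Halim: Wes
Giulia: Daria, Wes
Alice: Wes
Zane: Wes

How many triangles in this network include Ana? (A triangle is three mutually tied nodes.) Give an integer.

1

Ana's neighbors: Hiro and Wes.
Neighbor pairs that are themselves tied: Ana–Hiro–Wes. Each forms one triangle with Ana, for 1 in total.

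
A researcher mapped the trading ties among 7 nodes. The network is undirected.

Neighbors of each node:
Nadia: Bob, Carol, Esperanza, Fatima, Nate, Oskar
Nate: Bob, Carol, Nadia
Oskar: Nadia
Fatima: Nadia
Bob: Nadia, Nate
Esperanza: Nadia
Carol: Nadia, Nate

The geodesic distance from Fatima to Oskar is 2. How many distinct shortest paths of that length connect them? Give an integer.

1

The shortest distance is 2, and the only length-2 path is Fatima–Nadia–Oskar. So there is exactly 1 shortest path.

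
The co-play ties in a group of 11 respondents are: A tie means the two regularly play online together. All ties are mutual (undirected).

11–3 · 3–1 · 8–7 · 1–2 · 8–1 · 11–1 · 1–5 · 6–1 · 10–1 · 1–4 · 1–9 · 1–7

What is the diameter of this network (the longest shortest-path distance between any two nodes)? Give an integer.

Eccentricity of each node (its greatest distance to any other): 1:1, 2:2, 3:2, 4:2, 5:2, 6:2, 7:2, 8:2, 9:2, 10:2, 11:2.
The maximum eccentricity is 2, realized for instance by the pair 8–2 via 8 – 1 – 2. So the diameter is 2.

2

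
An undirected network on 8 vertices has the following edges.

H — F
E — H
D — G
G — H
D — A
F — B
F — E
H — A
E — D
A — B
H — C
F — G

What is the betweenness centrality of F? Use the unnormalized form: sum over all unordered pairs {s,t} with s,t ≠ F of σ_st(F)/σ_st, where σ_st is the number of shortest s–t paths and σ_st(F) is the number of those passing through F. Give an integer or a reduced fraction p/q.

Pairs whose geodesics pass through F — C–B: 1/2; G–B: 1; G–E: 1/3; B–H: 1/2; B–E: 1.
All other pairs contribute 0.
Summing the contributions gives betweenness(F) = 10/3.

10/3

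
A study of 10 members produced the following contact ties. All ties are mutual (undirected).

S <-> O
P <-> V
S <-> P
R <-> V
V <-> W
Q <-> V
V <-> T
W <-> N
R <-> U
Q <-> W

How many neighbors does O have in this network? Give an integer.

O is directly tied to S. That is 1 neighbor, so the degree of O is 1.

1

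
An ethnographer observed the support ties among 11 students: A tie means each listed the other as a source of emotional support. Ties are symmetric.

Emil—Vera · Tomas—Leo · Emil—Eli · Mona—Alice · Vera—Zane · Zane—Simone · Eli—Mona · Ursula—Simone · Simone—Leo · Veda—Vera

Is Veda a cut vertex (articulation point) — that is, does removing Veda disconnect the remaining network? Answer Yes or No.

No

Even without Veda, every remaining node can still reach every other (the residual graph is connected), so Veda is not a cut vertex.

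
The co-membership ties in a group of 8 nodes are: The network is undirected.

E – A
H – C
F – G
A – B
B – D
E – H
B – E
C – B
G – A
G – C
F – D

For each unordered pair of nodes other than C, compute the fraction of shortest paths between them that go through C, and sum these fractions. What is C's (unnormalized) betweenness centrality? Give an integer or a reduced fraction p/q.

7/2

Pairs whose geodesics pass through C — H–G: 1; H–F: 1; H–D: 1/2; H–B: 1/2; G–B: 1/2.
All other pairs contribute 0.
Summing the contributions gives betweenness(C) = 7/2.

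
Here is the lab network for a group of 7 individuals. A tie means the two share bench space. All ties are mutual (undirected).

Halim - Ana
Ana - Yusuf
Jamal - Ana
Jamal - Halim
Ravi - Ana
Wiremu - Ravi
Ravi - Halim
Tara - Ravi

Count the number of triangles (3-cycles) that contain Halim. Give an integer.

Halim's neighbors: Ana, Jamal, and Ravi.
Neighbor pairs that are themselves tied: Halim–Ana–Jamal; Halim–Ana–Ravi. Each forms one triangle with Halim, for 2 in total.

2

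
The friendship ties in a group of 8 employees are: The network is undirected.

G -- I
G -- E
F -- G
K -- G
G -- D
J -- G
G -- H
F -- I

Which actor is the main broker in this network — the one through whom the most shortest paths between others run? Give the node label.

G

Unnormalized betweenness of each node: D:0, E:0, F:0, G:20, H:0, I:0, J:0, K:0.
G has the largest value, 20, making it the main broker — the node through which the most shortest paths run.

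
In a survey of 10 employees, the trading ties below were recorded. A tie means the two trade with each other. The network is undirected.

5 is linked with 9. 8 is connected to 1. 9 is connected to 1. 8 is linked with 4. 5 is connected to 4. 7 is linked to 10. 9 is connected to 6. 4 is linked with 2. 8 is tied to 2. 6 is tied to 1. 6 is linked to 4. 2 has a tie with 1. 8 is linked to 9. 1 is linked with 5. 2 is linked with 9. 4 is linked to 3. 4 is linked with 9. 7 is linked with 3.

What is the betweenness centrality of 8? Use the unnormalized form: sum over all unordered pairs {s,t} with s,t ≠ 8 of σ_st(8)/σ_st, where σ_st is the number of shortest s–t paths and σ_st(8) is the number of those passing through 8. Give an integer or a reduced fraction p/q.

Pairs whose geodesics pass through 8 — 3–1: 1/5; 7–1: 1/5; 10–1: 1/5; 4–1: 1/5.
All other pairs contribute 0.
Summing the contributions gives betweenness(8) = 4/5.

4/5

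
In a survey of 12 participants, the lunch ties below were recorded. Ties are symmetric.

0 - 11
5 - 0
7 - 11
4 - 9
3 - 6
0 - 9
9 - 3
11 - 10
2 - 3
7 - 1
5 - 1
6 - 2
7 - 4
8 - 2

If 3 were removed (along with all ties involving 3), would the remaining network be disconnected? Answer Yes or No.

Removing 3 leaves {0, 1, 4, 5, 7, 9, 10, and 11} with no path to {2, 6, and 8}, so the network splits into 2 components. 3 is a cut vertex.

Yes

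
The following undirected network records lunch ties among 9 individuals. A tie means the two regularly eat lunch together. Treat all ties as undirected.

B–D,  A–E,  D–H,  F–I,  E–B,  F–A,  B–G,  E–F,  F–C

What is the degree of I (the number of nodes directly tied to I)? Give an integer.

1

I is directly tied to F. That is 1 neighbor, so the degree of I is 1.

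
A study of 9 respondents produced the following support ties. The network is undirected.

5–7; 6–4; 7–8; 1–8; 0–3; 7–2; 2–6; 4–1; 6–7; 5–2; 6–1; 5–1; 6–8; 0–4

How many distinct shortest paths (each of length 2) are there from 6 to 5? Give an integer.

3

The shortest distance is 2. The length-2 paths are: 6–2–5; 6–1–5; 6–7–5.
That gives 3 distinct shortest paths.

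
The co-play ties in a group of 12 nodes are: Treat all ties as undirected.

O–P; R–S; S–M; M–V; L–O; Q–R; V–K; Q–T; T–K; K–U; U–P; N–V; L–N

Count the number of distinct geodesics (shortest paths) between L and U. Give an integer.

1

The shortest distance is 3, and the only length-3 path is L–O–P–U. So there is exactly 1 shortest path.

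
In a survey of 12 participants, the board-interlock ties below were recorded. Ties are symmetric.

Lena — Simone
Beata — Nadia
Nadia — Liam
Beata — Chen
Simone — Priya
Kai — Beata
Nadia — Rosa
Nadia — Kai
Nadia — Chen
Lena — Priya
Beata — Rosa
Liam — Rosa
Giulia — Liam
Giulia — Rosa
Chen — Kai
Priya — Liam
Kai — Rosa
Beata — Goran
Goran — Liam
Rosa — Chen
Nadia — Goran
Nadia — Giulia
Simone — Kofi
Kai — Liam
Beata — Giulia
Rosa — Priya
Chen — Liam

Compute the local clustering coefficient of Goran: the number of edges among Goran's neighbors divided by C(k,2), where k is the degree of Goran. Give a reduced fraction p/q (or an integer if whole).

Goran's neighbors: Beata, Liam, and Nadia (k = 3).
Possible neighbor pairs: C(3,2) = 3. Edges among them: Beata–Nadia, Liam–Nadia → e = 2.
Clustering(Goran) = 2/3.

2/3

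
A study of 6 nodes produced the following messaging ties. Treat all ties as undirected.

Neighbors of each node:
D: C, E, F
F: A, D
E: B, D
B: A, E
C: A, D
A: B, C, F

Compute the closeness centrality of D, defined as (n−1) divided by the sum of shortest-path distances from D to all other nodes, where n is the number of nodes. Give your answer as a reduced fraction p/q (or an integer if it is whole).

Distances from D: A:2, B:2, C:1, E:1, F:1. Sum = 7.
n = 6, so closeness = 5/7.

5/7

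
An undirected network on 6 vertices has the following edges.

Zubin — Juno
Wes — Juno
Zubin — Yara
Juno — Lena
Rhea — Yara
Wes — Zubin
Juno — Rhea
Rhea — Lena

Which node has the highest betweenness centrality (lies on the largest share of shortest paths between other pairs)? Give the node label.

Unnormalized betweenness of each node: Juno:7/2, Lena:0, Rhea:3/2, Wes:0, Yara:1/2, Zubin:3/2.
Juno has the largest value, 7/2, making it the main broker — the node through which the most shortest paths run.

Juno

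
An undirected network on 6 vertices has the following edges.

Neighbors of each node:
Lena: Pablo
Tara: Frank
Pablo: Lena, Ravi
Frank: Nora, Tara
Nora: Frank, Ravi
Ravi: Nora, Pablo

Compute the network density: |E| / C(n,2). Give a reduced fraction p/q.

1/3

There are 5 edges and 6 nodes, so the maximum possible is C(6,2) = 15.
Density = 5/15 = 1/3.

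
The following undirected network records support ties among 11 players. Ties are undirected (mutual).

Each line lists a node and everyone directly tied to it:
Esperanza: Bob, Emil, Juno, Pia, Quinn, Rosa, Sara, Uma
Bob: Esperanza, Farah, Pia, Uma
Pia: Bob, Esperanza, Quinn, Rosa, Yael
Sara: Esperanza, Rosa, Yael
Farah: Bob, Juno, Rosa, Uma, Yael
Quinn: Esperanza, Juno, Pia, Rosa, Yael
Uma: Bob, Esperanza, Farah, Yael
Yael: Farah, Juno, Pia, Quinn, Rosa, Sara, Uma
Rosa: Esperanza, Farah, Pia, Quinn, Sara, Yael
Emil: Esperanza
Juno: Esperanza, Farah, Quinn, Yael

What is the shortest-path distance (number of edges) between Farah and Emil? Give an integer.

3

One shortest route is Farah – Rosa – Esperanza – Emil, which uses 3 edges, and at distance 2 from Farah we only reach {Esperanza, Pia, Quinn, Sara}, which does not include Emil. So d(Farah,Emil) = 3.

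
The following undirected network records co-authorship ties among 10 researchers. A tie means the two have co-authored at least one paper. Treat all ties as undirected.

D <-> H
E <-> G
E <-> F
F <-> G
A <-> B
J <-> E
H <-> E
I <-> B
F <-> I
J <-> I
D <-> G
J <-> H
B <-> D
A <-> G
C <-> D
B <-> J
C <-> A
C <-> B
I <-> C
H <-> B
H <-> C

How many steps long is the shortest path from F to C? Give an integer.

One shortest route is F – I – C, which uses 2 edges, and F and C are not directly tied, so nothing shorter exists. So d(F,C) = 2.

2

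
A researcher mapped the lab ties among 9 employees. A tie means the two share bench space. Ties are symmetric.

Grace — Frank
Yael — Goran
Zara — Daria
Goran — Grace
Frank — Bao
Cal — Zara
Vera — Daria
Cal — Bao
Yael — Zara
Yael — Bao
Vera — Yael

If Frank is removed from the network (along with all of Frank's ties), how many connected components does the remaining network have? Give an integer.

Frank's neighbors (Bao and Grace) remain reachable from one another through other ties, so the rest of the network stays in one piece.

1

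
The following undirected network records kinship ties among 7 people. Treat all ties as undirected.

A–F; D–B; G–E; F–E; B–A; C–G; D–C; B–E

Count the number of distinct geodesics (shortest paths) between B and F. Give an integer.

2

The shortest distance is 2. The length-2 paths are: B–E–F; B–A–F.
That gives 2 distinct shortest paths.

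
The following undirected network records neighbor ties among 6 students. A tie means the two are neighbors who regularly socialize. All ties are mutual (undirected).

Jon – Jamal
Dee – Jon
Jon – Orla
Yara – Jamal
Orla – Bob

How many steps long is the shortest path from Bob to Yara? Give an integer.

4

One shortest route is Bob – Orla – Jon – Jamal – Yara, which uses 4 edges, and at distance 3 from Bob we only reach {Dee, Jamal}, which does not include Yara. So d(Bob,Yara) = 4.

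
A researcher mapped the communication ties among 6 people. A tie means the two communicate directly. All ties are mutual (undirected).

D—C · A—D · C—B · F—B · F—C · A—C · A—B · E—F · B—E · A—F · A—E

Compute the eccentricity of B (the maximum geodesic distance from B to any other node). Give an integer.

2

Distances from B: A:1, C:1, D:2, E:1, F:1.
The largest is 2 (to D), so the eccentricity of B is 2.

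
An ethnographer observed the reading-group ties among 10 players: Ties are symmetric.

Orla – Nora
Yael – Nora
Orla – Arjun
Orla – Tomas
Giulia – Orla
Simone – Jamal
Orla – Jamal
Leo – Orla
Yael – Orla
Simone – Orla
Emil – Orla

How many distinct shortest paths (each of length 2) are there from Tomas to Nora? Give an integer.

1

The shortest distance is 2, and the only length-2 path is Tomas–Orla–Nora. So there is exactly 1 shortest path.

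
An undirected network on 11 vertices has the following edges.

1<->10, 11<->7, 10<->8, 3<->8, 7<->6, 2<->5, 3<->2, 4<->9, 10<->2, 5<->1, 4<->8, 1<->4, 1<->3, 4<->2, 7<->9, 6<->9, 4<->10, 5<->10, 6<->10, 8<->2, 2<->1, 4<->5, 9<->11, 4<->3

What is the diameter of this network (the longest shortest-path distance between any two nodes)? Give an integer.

Eccentricity of each node (its greatest distance to any other): 1:3, 2:3, 3:3, 4:2, 5:3, 6:3, 7:3, 8:3, 9:2, 10:3, 11:3.
The maximum eccentricity is 3, realized for instance by the pair 5–7 via 5 – 4 – 9 – 7. So the diameter is 3.

3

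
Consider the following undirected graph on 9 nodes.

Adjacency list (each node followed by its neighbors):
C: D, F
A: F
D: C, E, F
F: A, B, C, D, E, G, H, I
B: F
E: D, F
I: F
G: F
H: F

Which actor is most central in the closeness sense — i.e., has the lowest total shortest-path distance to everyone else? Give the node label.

Farness (sum of distances to all others) for each node — A:15, B:15, C:14, D:13, E:14, F:8, G:15, H:15, I:15.
The smallest farness is 8, for F, so F has the highest closeness.

F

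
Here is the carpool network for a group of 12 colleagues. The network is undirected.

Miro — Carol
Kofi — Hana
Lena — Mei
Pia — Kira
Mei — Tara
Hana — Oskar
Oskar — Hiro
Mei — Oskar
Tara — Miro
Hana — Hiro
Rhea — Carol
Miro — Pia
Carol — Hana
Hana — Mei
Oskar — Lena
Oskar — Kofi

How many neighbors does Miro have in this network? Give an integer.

Miro is directly tied to Carol, Pia, and Tara. That is 3 neighbors, so the degree of Miro is 3.

3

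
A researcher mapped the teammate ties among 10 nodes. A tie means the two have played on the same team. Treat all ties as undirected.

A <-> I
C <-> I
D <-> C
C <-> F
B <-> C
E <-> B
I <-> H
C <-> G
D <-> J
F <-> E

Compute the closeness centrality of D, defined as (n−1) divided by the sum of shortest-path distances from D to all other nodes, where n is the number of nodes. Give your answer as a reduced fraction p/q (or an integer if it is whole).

Distances from D: A:3, B:2, C:1, E:3, F:2, G:2, H:3, I:2, J:1. Sum = 19.
n = 10, so closeness = 9/19.

9/19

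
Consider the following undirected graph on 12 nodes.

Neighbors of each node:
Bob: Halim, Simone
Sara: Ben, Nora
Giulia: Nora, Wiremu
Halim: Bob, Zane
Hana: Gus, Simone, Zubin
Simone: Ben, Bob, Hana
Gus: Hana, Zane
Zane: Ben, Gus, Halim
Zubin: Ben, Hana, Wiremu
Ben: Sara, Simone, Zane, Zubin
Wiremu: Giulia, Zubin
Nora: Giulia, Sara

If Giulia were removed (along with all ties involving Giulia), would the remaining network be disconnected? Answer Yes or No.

No

Even without Giulia, every remaining node can still reach every other (the residual graph is connected), so Giulia is not a cut vertex.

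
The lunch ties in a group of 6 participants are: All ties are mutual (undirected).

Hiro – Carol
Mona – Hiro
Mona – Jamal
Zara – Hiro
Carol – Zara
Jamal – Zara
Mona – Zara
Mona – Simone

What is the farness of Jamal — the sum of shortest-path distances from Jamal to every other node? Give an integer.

8

Distances from Jamal: Carol:2, Hiro:2, Mona:1, Simone:2, Zara:1.
Sum = 2 + 2 + 1 + 2 + 1 = 8.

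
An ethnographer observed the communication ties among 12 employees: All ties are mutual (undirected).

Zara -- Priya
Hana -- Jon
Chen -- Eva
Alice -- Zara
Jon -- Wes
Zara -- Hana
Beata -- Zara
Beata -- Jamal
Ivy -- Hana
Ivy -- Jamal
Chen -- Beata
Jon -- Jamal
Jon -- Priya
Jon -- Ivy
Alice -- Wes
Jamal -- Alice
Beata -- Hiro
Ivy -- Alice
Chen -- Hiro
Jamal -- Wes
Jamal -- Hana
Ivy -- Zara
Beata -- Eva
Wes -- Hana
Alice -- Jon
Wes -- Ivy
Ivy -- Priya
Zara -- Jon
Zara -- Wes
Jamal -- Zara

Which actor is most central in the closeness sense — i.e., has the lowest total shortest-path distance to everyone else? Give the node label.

Farness (sum of distances to all others) for each node — Alice:20, Beata:17, Chen:25, Eva:26, Hana:20, Hiro:26, Ivy:18, Jamal:15, Jon:18, Priya:22, Wes:19, Zara:14.
The smallest farness is 14, for Zara, so Zara has the highest closeness.

Zara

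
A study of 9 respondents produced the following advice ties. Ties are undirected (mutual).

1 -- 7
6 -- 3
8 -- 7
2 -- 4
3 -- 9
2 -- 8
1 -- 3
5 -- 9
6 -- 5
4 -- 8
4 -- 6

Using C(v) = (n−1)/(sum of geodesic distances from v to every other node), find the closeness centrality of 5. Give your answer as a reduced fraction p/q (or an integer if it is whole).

8/19

Distances from 5: 1:3, 2:3, 3:2, 4:2, 6:1, 7:4, 8:3, 9:1. Sum = 19.
n = 9, so closeness = 8/19.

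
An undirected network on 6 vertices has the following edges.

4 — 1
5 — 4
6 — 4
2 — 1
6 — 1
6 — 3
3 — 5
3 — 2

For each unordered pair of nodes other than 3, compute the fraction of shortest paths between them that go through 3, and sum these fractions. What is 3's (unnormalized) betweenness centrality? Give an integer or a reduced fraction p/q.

2

Pairs whose geodesics pass through 3 — 6–5: 1/2; 6–2: 1/2; 5–2: 1.
All other pairs contribute 0.
Summing the contributions gives betweenness(3) = 2.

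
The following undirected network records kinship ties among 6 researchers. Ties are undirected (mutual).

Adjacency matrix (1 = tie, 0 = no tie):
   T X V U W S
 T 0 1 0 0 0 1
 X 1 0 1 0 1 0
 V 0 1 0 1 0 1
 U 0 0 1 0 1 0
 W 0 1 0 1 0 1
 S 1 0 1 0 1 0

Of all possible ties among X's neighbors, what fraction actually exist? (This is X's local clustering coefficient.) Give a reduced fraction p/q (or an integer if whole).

0

X's neighbors: T, V, and W (k = 3).
Possible neighbor pairs: C(3,2) = 3. Edges among them: none → e = 0.
Clustering(X) = 0/3 = 0.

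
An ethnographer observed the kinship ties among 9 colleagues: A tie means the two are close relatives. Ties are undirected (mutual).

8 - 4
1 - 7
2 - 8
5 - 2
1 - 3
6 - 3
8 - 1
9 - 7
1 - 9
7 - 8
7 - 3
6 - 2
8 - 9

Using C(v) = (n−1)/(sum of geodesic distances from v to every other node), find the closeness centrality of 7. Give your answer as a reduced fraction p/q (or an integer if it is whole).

8/13

Distances from 7: 1:1, 2:2, 3:1, 4:2, 5:3, 6:2, 8:1, 9:1. Sum = 13.
n = 9, so closeness = 8/13.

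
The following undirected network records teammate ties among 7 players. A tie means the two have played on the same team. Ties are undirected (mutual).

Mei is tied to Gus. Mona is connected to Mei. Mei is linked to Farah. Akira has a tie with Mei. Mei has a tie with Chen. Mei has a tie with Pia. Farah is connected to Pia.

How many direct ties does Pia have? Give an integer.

Pia is directly tied to Farah and Mei. That is 2 neighbors, so the degree of Pia is 2.

2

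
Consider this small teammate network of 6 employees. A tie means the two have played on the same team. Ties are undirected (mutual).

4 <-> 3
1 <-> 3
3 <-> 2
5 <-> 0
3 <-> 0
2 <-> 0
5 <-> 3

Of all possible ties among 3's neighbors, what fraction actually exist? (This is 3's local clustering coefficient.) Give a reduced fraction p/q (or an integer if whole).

3's neighbors: 0, 1, 2, 4, and 5 (k = 5).
Possible neighbor pairs: C(5,2) = 10. Edges among them: 0–2, 0–5 → e = 2.
Clustering(3) = 2/10 = 1/5.

1/5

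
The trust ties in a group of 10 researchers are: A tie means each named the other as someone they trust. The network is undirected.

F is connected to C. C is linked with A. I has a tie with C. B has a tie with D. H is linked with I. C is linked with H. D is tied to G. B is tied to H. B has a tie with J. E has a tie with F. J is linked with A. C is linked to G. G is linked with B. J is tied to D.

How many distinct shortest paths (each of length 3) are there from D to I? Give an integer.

2

The shortest distance is 3. The length-3 paths are: D–B–H–I; D–G–C–I.
That gives 2 distinct shortest paths.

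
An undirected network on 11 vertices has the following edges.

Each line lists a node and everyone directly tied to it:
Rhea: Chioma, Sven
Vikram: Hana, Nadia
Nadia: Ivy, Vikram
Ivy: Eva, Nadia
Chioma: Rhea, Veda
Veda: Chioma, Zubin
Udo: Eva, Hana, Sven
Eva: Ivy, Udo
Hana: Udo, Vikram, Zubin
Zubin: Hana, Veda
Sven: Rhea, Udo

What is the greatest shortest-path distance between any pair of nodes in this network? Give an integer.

Eccentricity of each node (its greatest distance to any other): Chioma:5, Eva:4, Hana:3, Ivy:5, Nadia:5, Rhea:5, Sven:4, Udo:3, Veda:5, Vikram:4, Zubin:4.
The maximum eccentricity is 5, realized for instance by the pair Rhea–Nadia via Rhea – Sven – Udo – Hana – Vikram – Nadia. So the diameter is 5.

5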